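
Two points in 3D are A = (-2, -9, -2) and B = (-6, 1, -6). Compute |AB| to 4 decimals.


3D distance between two points
P1 = (-2, -9, -2), P2 = (-6, 1, -6)
Formula: d = sqrt((x2-x1)^2 + (y2-y1)^2 + (z2-z1)^2)
dx = -6 - -2 = -4
dy = 1 - -9 = 10
dz = -6 - -2 = -4
dx^2 + dy^2 + dz^2 = 16 + 100 + 16 = 132
d = sqrt(132)
d = 11.4891
11.4891 units


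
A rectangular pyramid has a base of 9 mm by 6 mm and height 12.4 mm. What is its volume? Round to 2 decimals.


Shape: rectangular pyramid
Base: 9 mm x 6 mm, Height h = 12.4 mm
Formula: V = (1/3) * base_area * h
base_area = 9 * 6 = 54
base_area * h = 54 * 12.4 = 669.6
V = 669.6 / 3
V = 223.2
223.2 mm^3


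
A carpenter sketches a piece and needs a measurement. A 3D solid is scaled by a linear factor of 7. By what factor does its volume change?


Linear scale factor k = 7
Rule: under a linear scaling by k, volumes scale by k^3.
k^3 = 7 * 7 * 7
k^3 = 49 * 7
k^3 = 343
Volume scales by a factor of 343.
343 (dimensionless)


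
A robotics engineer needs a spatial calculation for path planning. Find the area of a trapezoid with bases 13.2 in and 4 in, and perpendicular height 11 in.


Shape: trapezoid
Parallel sides a = 13.2 in, b = 4 in; Height h = 11 in
Formula: A = (a + b) * h / 2
a + b = 13.2 + 4 = 17.2
A = 17.2 * 11 / 2
A = 189.2 / 2
A = 94.6
94.6 in^2


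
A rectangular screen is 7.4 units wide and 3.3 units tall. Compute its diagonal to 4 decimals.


Shape: rectangle (diagonal via Pythagoras)
Sides: 7.4 units and 3.3 units
Formula: d = sqrt(l^2 + w^2)
l^2 = 54.76, w^2 = 10.89
l^2 + w^2 = 65.65
d = sqrt(65.65)
d = 8.1025
8.1025 units


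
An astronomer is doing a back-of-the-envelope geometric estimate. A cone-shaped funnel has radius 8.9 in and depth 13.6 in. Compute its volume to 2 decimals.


Shape: cone
Radius r = 8.9 in, Height h = 13.6 in
Formula: V = (1/3) * pi * r^2 * h
r^2 = 79.21
pi * r^2 * h = pi * 79.21 * 13.6 = 1077.256 * pi
V = 1077.256 * pi / 3
V = 1128.1
1128.1 in^3


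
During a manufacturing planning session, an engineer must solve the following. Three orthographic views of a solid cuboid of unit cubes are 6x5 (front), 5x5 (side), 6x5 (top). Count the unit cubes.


Orthographic views of a solid rectangular block:
Front view 6 x 5 -> length = 6, height = 5
Side view 5 x 5 -> width = 5, height = 5 (consistent)
Top view 6 x 5 -> confirms length = 6, width = 5
The block is 6 x 5 x 5.
Total unit cubes = 6 * 5 * 5 = 150
150 unit cubes


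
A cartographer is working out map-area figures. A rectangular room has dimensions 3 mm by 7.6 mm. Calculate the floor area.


Shape: rectangle
Length l = 3 mm, Width w = 7.6 mm
Formula: A = l * w
A = 3 * 7.6
A = 22.8
22.8 mm^2


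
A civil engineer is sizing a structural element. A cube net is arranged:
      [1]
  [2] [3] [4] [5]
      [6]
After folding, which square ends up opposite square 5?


Net: cross layout. Take square 3 as the base (bottom).
Fold the four squares in the horizontal row up around 3: 2 -> left, 4 -> right, 5 wraps to the top.
Fold 1 and 6 up from 3: 1 -> back, 6 -> front.
Opposite pairs are therefore: (1, 6), (2, 4), (3, 5).
Face 5 is opposite face 3.
face 3


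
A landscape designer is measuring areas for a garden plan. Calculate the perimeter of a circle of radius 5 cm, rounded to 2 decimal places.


Shape: circle
Radius r = 5 cm
Formula: C = 2 * pi * r
C = 2 * pi * 5
C = 10 * pi
C = 31.42
31.42 cm


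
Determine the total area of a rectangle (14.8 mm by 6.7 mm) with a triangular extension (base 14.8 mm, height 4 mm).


Composite shape: rectangle + triangle
Rectangle area = 14.8 * 6.7 = 99.16
Triangle area = 0.5 * 14.8 * 4 = 29.6
Total = 99.16 + 29.6
Total = 128.76
128.76 mm^2


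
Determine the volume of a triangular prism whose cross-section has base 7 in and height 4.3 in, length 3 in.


Shape: triangular prism
Triangle base = 7 in, triangle height = 4.3 in, prism length L = 3 in
Formula: V = (1/2 * b * h_tri) * L
Cross-section area = 0.5 * 7 * 4.3 = 15.05
V = 15.05 * 3
V = 45.15
45.15 in^3


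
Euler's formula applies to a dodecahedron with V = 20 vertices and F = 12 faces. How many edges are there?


Polyhedron: dodecahedron
Euler's formula for convex polyhedra: V - E + F = 2
Given: V = 20 vertices and F = 12 faces
Solve for E:
E = V + F - 2 = 20 + 12 - 2 = 30
30 edges


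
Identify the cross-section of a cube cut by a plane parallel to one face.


Solid: cube
Cutting plane: parallel to one face
Visualize the intersection of the plane with the solid's surface.
The boundary of the cut region is a square.
square


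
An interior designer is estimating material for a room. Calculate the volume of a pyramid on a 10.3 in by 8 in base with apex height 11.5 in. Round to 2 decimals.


Shape: rectangular pyramid
Base: 10.3 in x 8 in, Height h = 11.5 in
Formula: V = (1/3) * base_area * h
base_area = 10.3 * 8 = 82.4
base_area * h = 82.4 * 11.5 = 947.6
V = 947.6 / 3
V = 315.87
315.87 in^3


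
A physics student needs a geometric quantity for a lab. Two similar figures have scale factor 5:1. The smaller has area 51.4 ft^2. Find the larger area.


Linear scale factor k = 5
Original area = 51.4 ft^2
Rule: under a linear scaling by k, areas scale by k^2.
k^2 = 5^2 = 25
New area = 51.4 * 25
New area = 1285
1285 ft^2


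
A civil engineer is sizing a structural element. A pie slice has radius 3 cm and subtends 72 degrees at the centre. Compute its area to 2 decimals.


Shape: circular sector
Radius r = 3 cm, Angle = 72 degrees
Formula: A = (angle/360) * pi * r^2
r^2 = 9
Fraction of circle = 72/360
A = (72/360) * pi * 9
A = 1.8 * pi
A = 5.65
5.65 cm^2


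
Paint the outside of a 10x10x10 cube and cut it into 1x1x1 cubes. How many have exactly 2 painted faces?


Large cube: 10 x 10 x 10, cut into unit cubes.
n = 10, so n - 2 = 8
Cubes with 2 painted faces lie along the edges, excluding corners.
A cube has 12 edges; each contributes (n - 2) = 8 such cubes.
Count = 12 * 8 = 96
96 unit cubes


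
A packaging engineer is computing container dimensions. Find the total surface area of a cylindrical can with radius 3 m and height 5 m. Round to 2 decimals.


Shape: closed cylinder
Radius r = 3 m, Height h = 5 m
Formula: SA = 2*pi*r^2 + 2*pi*r*h = 2*pi*r*(r + h)
r + h = 8
2 * r * (r + h) = 2 * 3 * 8 = 48
SA = 48 * pi
SA = 150.8
150.8 m^2


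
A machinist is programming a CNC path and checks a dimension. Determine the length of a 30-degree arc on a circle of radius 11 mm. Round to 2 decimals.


Shape: circular arc
Radius r = 11 mm, Angle = 30 degrees
Formula: L = (angle/360) * 2 * pi * r
2 * pi * r = 22 * pi
L = (30/360) * 22 * pi
L = 1.833333 * pi
L = 5.76
5.76 mm


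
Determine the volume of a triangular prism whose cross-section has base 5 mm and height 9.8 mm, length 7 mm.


Shape: triangular prism
Triangle base = 5 mm, triangle height = 9.8 mm, prism length L = 7 mm
Formula: V = (1/2 * b * h_tri) * L
Cross-section area = 0.5 * 5 * 9.8 = 24.5
V = 24.5 * 7
V = 171.5
171.5 mm^3


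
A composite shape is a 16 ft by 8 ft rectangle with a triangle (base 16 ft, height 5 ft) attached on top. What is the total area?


Composite shape: rectangle + triangle
Rectangle area = 16 * 8 = 128
Triangle area = 0.5 * 16 * 5 = 40
Total = 128 + 40
Total = 168
168 ft^2


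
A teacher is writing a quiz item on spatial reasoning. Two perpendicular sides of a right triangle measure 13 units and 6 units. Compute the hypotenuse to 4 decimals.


Shape: right triangle
Legs a = 13 units, b = 6 units
Formula: c = sqrt(a^2 + b^2)
a^2 = 169, b^2 = 36
a^2 + b^2 = 205
c = sqrt(205)
c = 14.3178
14.3178 units


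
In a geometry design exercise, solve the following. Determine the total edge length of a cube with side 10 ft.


Shape: cube
Side s = 10 ft
A cube has 12 edges, all equal.
Formula: total edge length = 12 * s
Total = 12 * 10
Total = 120
120 ft


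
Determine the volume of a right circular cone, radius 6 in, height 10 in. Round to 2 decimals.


Shape: cone
Radius r = 6 in, Height h = 10 in
Formula: V = (1/3) * pi * r^2 * h
r^2 = 36
pi * r^2 * h = pi * 36 * 10 = 360 * pi
V = 360 * pi / 3
V = 376.99
376.99 in^3


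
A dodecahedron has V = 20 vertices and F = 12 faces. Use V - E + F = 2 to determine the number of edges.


Polyhedron: dodecahedron
Euler's formula for convex polyhedra: V - E + F = 2
Given: V = 20 vertices and F = 12 faces
Solve for E:
E = V + F - 2 = 20 + 12 - 2 = 30
30 edges


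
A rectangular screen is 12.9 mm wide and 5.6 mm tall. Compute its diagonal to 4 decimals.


Shape: rectangle (diagonal via Pythagoras)
Sides: 12.9 mm and 5.6 mm
Formula: d = sqrt(l^2 + w^2)
l^2 = 166.41, w^2 = 31.36
l^2 + w^2 = 197.77
d = sqrt(197.77)
d = 14.0631
14.0631 mm


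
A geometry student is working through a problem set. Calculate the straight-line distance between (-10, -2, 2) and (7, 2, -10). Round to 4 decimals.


3D distance between two points
P1 = (-10, -2, 2), P2 = (7, 2, -10)
Formula: d = sqrt((x2-x1)^2 + (y2-y1)^2 + (z2-z1)^2)
dx = 7 - -10 = 17
dy = 2 - -2 = 4
dz = -10 - 2 = -12
dx^2 + dy^2 + dz^2 = 289 + 16 + 144 = 449
d = sqrt(449)
d = 21.1896
21.1896 units


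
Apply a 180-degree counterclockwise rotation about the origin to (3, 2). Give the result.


Transformation: rotation about the origin
Original point: (3, 2)
Rule for 180 deg: (x, y) -> (-x, -y)
Apply: (3, 2) -> (-3, -2)
(-3, -2)


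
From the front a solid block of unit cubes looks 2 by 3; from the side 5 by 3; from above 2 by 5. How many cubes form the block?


Orthographic views of a solid rectangular block:
Front view 2 x 3 -> length = 2, height = 3
Side view 5 x 3 -> width = 5, height = 3 (consistent)
Top view 2 x 5 -> confirms length = 2, width = 5
The block is 2 x 5 x 3.
Total unit cubes = 2 * 5 * 3 = 30
30 unit cubes


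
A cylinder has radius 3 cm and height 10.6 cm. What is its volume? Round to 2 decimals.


Shape: cylinder
Radius r = 3 cm, Height h = 10.6 cm
Formula: V = pi * r^2 * h
r^2 = 9
V = pi * 9 * 10.6
V = 95.4 * pi
V = 299.71
299.71 cm^3


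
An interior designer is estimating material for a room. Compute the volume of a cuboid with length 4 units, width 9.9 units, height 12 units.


Shape: rectangular prism
l = 4 units, w = 9.9 units, h = 12 units
Formula: V = l * w * h
V = 4 * 9.9 * 12
V = 39.6 * 12
V = 475.2
475.2 units^3


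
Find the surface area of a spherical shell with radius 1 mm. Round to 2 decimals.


Shape: sphere
Radius r = 1 mm
Formula: SA = 4 * pi * r^2
r^2 = 1
SA = 4 * pi * 1
SA = 4 * pi
SA = 12.57
12.57 mm^2


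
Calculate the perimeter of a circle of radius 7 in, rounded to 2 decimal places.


Shape: circle
Radius r = 7 in
Formula: C = 2 * pi * r
C = 2 * pi * 7
C = 14 * pi
C = 43.98
43.98 in


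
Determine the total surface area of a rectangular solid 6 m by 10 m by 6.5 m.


Shape: rectangular prism
l = 6 m, w = 10 m, h = 6.5 m
Formula: SA = 2(lw + lh + wh)
lw = 60, lh = 39, wh = 65
lw + lh + wh = 164
SA = 2 * 164
SA = 328
328 m^2


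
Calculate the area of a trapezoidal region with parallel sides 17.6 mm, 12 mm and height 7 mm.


Shape: trapezoid
Parallel sides a = 17.6 mm, b = 12 mm; Height h = 7 mm
Formula: A = (a + b) * h / 2
a + b = 17.6 + 12 = 29.6
A = 29.6 * 7 / 2
A = 207.2 / 2
A = 103.6
103.6 mm^2


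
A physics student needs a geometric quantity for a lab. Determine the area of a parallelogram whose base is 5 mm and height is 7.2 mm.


Shape: parallelogram
Base b = 5 mm, Height h = 7.2 mm
Formula: A = b * h
A = 5 * 7.2
A = 36
36 mm^2


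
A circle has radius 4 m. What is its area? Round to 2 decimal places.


Shape: circle
Radius r = 4 m
Formula: A = pi * r^2
r^2 = 4^2 = 16
A = pi * 16
A = 50.27
50.27 m^2


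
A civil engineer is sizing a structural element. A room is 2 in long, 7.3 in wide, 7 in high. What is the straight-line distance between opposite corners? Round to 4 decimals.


Shape: rectangular box (space diagonal)
l = 2 in, w = 7.3 in, h = 7 in
Visualize: the diagonal of the base, then a right triangle with that diagonal and the height.
Formula: d = sqrt(l^2 + w^2 + h^2)
l^2 + w^2 + h^2 = 4 + 53.29 + 49 = 106.29
d = sqrt(106.29)
d = 10.3097
10.3097 in


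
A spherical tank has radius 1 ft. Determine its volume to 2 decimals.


Shape: sphere
Radius r = 1 ft
Formula: V = (4/3) * pi * r^3
r^3 = 1
(4/3) * 1 = 1.333333
V = 1.333333 * pi
V = 4.19
4.19 ft^3


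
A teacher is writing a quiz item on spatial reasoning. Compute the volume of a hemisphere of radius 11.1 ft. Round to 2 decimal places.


Shape: hemisphere (half of a sphere)
Radius r = 11.1 ft
Formula: V = (1/2) * (4/3) * pi * r^3 = (2/3) * pi * r^3
r^3 = 1367.631
(2/3) * 1367.631 = 911.754
V = 911.754 * pi
V = 2864.36
2864.36 ft^3


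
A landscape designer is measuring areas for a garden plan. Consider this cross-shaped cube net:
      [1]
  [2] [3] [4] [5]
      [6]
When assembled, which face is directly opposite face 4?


Net: cross layout. Take square 3 as the base (bottom).
Fold the four squares in the horizontal row up around 3: 2 -> left, 4 -> right, 5 wraps to the top.
Fold 1 and 6 up from 3: 1 -> back, 6 -> front.
Opposite pairs are therefore: (1, 6), (2, 4), (3, 5).
Face 4 is opposite face 2.
face 2


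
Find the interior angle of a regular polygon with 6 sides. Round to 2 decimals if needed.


Shape: regular hexagon (6 sides)
Formula: interior angle = (n - 2) * 180 / n
(n - 2) = 4
(n - 2) * 180 = 720
angle = 720 / 6
angle = 120
120 degrees


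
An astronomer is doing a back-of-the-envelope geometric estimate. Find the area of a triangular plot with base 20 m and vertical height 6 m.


Shape: triangle
Base b = 20 m, Height h = 6 m
Formula: A = (1/2) * b * h
A = 0.5 * 20 * 6
A = 0.5 * 120
A = 60
60 m^2


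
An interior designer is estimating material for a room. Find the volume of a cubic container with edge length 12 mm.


Shape: cube
Side s = 12 mm
Formula: V = s^3
V = 12 * 12 * 12
V = 144 * 12
V = 1728
1728 mm^3


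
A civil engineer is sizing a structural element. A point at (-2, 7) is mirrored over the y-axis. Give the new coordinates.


Transformation: reflection
Original point: (-2, 7)
Rule for reflection over the y-axis: (x, y) -> (-x, y)
Apply: (-2, 7) -> (2, 7)
(2, 7)


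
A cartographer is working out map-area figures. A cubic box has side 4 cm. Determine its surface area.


Shape: cube
Side s = 4 cm
A cube has 6 square faces.
Formula: SA = 6 * s^2
s^2 = 16
SA = 6 * 16
SA = 96
96 cm^2


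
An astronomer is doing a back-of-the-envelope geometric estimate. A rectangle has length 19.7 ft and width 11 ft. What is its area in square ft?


Shape: rectangle
Length l = 19.7 ft, Width w = 11 ft
Formula: A = l * w
A = 19.7 * 11
A = 216.7
216.7 ft^2


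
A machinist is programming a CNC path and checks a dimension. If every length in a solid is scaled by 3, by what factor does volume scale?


Linear scale factor k = 3
Rule: under a linear scaling by k, volumes scale by k^3.
k^3 = 3 * 3 * 3
k^3 = 9 * 3
k^3 = 27
Volume scales by a factor of 27.
27 (dimensionless)


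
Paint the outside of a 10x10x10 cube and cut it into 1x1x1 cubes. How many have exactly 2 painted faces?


Large cube: 10 x 10 x 10, cut into unit cubes.
n = 10, so n - 2 = 8
Cubes with 2 painted faces lie along the edges, excluding corners.
A cube has 12 edges; each contributes (n - 2) = 8 such cubes.
Count = 12 * 8 = 96
96 unit cubes


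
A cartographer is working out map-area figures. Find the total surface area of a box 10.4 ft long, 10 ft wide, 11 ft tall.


Shape: rectangular prism
l = 10.4 ft, w = 10 ft, h = 11 ft
Formula: SA = 2(lw + lh + wh)
lw = 104, lh = 114.4, wh = 110
lw + lh + wh = 328.4
SA = 2 * 328.4
SA = 656.8
656.8 ft^2


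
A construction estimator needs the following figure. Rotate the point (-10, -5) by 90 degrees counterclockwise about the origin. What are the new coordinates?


Transformation: rotation about the origin
Original point: (-10, -5)
Rule for 90 deg counterclockwise: (x, y) -> (-y, x)
Apply: (-10, -5) -> (5, -10)
(5, -10)


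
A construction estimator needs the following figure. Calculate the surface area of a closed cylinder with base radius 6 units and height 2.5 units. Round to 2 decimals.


Shape: closed cylinder
Radius r = 6 units, Height h = 2.5 units
Formula: SA = 2*pi*r^2 + 2*pi*r*h = 2*pi*r*(r + h)
r + h = 8.5
2 * r * (r + h) = 2 * 6 * 8.5 = 102
SA = 102 * pi
SA = 320.44
320.44 units^2


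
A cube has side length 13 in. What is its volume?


Shape: cube
Side s = 13 in
Formula: V = s^3
V = 13 * 13 * 13
V = 169 * 13
V = 2197
2197 in^3


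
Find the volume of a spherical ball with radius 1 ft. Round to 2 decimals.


Shape: sphere
Radius r = 1 ft
Formula: V = (4/3) * pi * r^3
r^3 = 1
(4/3) * 1 = 1.333333
V = 1.333333 * pi
V = 4.19
4.19 ft^3


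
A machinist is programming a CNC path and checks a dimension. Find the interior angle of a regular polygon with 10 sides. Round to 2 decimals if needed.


Shape: regular decagon (10 sides)
Formula: interior angle = (n - 2) * 180 / n
(n - 2) = 8
(n - 2) * 180 = 1440
angle = 1440 / 10
angle = 144
144 degrees


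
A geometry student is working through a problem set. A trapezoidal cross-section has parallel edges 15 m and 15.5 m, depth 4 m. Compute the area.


Shape: trapezoid
Parallel sides a = 15 m, b = 15.5 m; Height h = 4 m
Formula: A = (a + b) * h / 2
a + b = 15 + 15.5 = 30.5
A = 30.5 * 4 / 2
A = 122 / 2
A = 61
61 m^2


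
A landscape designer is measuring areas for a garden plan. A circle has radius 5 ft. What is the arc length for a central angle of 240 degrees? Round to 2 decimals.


Shape: circular arc
Radius r = 5 ft, Angle = 240 degrees
Formula: L = (angle/360) * 2 * pi * r
2 * pi * r = 10 * pi
L = (240/360) * 10 * pi
L = 6.666667 * pi
L = 20.94
20.94 ft


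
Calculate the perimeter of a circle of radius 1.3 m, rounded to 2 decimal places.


Shape: circle
Radius r = 1.3 m
Formula: C = 2 * pi * r
C = 2 * pi * 1.3
C = 2.6 * pi
C = 8.17
8.17 m


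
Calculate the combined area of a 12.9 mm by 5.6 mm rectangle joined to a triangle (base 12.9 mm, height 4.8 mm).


Composite shape: rectangle + triangle
Rectangle area = 12.9 * 5.6 = 72.24
Triangle area = 0.5 * 12.9 * 4.8 = 30.96
Total = 72.24 + 30.96
Total = 103.2
103.2 mm^2


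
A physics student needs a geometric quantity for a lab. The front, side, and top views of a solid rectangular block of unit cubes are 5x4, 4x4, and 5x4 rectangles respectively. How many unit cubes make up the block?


Orthographic views of a solid rectangular block:
Front view 5 x 4 -> length = 5, height = 4
Side view 4 x 4 -> width = 4, height = 4 (consistent)
Top view 5 x 4 -> confirms length = 5, width = 4
The block is 5 x 4 x 4.
Total unit cubes = 5 * 4 * 4 = 80
80 unit cubes


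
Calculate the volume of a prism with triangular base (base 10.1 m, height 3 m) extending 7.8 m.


Shape: triangular prism
Triangle base = 10.1 m, triangle height = 3 m, prism length L = 7.8 m
Formula: V = (1/2 * b * h_tri) * L
Cross-section area = 0.5 * 10.1 * 3 = 15.15
V = 15.15 * 7.8
V = 118.17
118.17 m^3


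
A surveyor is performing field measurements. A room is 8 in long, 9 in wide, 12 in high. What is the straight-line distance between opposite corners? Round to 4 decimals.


Shape: rectangular box (space diagonal)
l = 8 in, w = 9 in, h = 12 in
Visualize: the diagonal of the base, then a right triangle with that diagonal and the height.
Formula: d = sqrt(l^2 + w^2 + h^2)
l^2 + w^2 + h^2 = 64 + 81 + 144 = 289
d = sqrt(289)
d = 17.0
17 in


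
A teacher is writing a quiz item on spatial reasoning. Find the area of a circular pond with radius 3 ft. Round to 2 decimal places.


Shape: circle
Radius r = 3 ft
Formula: A = pi * r^2
r^2 = 3^2 = 9
A = pi * 9
A = 28.27
28.27 ft^2


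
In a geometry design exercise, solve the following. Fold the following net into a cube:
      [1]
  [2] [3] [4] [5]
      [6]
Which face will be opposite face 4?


Net: cross layout. Take square 3 as the base (bottom).
Fold the four squares in the horizontal row up around 3: 2 -> left, 4 -> right, 5 wraps to the top.
Fold 1 and 6 up from 3: 1 -> back, 6 -> front.
Opposite pairs are therefore: (1, 6), (2, 4), (3, 5).
Face 4 is opposite face 2.
face 2


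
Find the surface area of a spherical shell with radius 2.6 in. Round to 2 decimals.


Shape: sphere
Radius r = 2.6 in
Formula: SA = 4 * pi * r^2
r^2 = 6.76
SA = 4 * pi * 6.76
SA = 27.04 * pi
SA = 84.95
84.95 in^2


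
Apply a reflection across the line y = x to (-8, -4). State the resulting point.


Transformation: reflection
Original point: (-8, -4)
Rule for reflection over y = x: (x, y) -> (y, x)
Apply: (-8, -4) -> (-4, -8)
(-4, -8)


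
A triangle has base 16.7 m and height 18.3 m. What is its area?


Shape: triangle
Base b = 16.7 m, Height h = 18.3 m
Formula: A = (1/2) * b * h
A = 0.5 * 16.7 * 18.3
A = 0.5 * 305.61
A = 152.805
152.805 m^2


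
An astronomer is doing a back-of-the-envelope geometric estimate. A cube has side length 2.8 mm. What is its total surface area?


Shape: cube
Side s = 2.8 mm
A cube has 6 square faces.
Formula: SA = 6 * s^2
s^2 = 7.84
SA = 6 * 7.84
SA = 47.04
47.04 mm^2


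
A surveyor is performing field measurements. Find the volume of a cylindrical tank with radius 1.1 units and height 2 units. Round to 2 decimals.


Shape: cylinder
Radius r = 1.1 units, Height h = 2 units
Formula: V = pi * r^2 * h
r^2 = 1.21
V = pi * 1.21 * 2
V = 2.42 * pi
V = 7.6
7.6 units^3


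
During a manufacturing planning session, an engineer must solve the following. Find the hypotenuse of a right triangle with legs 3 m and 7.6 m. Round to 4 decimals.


Shape: right triangle
Legs a = 3 m, b = 7.6 m
Formula: c = sqrt(a^2 + b^2)
a^2 = 9, b^2 = 57.76
a^2 + b^2 = 66.76
c = sqrt(66.76)
c = 8.1707
8.1707 m


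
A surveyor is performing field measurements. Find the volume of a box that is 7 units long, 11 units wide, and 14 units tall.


Shape: rectangular prism
l = 7 units, w = 11 units, h = 14 units
Formula: V = l * w * h
V = 7 * 11 * 14
V = 77 * 14
V = 1078
1078 units^3


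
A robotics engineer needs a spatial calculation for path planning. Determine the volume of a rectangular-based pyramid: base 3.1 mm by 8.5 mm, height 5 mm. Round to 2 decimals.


Shape: rectangular pyramid
Base: 3.1 mm x 8.5 mm, Height h = 5 mm
Formula: V = (1/3) * base_area * h
base_area = 3.1 * 8.5 = 26.35
base_area * h = 26.35 * 5 = 131.75
V = 131.75 / 3
V = 43.92
43.92 mm^3


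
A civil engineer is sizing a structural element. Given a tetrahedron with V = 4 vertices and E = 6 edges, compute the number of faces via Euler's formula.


Polyhedron: tetrahedron
Euler's formula for convex polyhedra: V - E + F = 2
Given: V = 4 vertices and E = 6 edges
Solve for F:
F = 2 + E - V = 2 + 6 - 4 = 4
4 faces


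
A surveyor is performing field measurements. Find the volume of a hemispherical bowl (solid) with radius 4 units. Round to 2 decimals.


Shape: hemisphere (half of a sphere)
Radius r = 4 units
Formula: V = (1/2) * (4/3) * pi * r^3 = (2/3) * pi * r^3
r^3 = 64
(2/3) * 64 = 42.666667
V = 42.666667 * pi
V = 134.04
134.04 units^3


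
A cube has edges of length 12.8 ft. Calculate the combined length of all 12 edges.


Shape: cube
Side s = 12.8 ft
A cube has 12 edges, all equal.
Formula: total edge length = 12 * s
Total = 12 * 12.8
Total = 153.6
153.6 ft


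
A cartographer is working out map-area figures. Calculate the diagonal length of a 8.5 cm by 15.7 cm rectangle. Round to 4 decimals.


Shape: rectangle (diagonal via Pythagoras)
Sides: 8.5 cm and 15.7 cm
Formula: d = sqrt(l^2 + w^2)
l^2 = 72.25, w^2 = 246.49
l^2 + w^2 = 318.74
d = sqrt(318.74)
d = 17.8533
17.8533 cm


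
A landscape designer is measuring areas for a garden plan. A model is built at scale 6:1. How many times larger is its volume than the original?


Linear scale factor k = 6
Rule: under a linear scaling by k, volumes scale by k^3.
k^3 = 6 * 6 * 6
k^3 = 36 * 6
k^3 = 216
Volume scales by a factor of 216.
216 (dimensionless)


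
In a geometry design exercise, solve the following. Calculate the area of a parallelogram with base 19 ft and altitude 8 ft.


Shape: parallelogram
Base b = 19 ft, Height h = 8 ft
Formula: A = b * h
A = 19 * 8
A = 152
152 ft^2


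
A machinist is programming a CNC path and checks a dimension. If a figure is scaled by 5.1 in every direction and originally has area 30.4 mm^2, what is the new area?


Linear scale factor k = 5.1
Original area = 30.4 mm^2
Rule: under a linear scaling by k, areas scale by k^2.
k^2 = 5.1^2 = 26.01
New area = 30.4 * 26.01
New area = 790.704
790.704 mm^2


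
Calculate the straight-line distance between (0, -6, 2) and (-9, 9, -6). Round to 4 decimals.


3D distance between two points
P1 = (0, -6, 2), P2 = (-9, 9, -6)
Formula: d = sqrt((x2-x1)^2 + (y2-y1)^2 + (z2-z1)^2)
dx = -9 - 0 = -9
dy = 9 - -6 = 15
dz = -6 - 2 = -8
dx^2 + dy^2 + dz^2 = 81 + 225 + 64 = 370
d = sqrt(370)
d = 19.2354
19.2354 units


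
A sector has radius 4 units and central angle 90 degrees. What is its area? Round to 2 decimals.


Shape: circular sector
Radius r = 4 units, Angle = 90 degrees
Formula: A = (angle/360) * pi * r^2
r^2 = 16
Fraction of circle = 90/360
A = (90/360) * pi * 16
A = 4 * pi
A = 12.57
12.57 units^2


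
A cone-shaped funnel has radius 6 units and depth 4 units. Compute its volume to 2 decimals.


Shape: cone
Radius r = 6 units, Height h = 4 units
Formula: V = (1/3) * pi * r^2 * h
r^2 = 36
pi * r^2 * h = pi * 36 * 4 = 144 * pi
V = 144 * pi / 3
V = 150.8
150.8 units^3


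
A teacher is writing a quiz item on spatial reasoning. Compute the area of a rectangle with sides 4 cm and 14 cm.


Shape: rectangle
Length l = 4 cm, Width w = 14 cm
Formula: A = l * w
A = 4 * 14
A = 56
56 cm^2


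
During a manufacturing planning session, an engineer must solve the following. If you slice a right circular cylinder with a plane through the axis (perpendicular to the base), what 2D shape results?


Solid: right circular cylinder
Cutting plane: through the axis (perpendicular to the base)
Visualize the intersection of the plane with the solid's surface.
The boundary of the cut region is a rectangle.
rectangle


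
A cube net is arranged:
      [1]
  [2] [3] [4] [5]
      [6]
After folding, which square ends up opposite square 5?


Net: cross layout. Take square 3 as the base (bottom).
Fold the four squares in the horizontal row up around 3: 2 -> left, 4 -> right, 5 wraps to the top.
Fold 1 and 6 up from 3: 1 -> back, 6 -> front.
Opposite pairs are therefore: (1, 6), (2, 4), (3, 5).
Face 5 is opposite face 3.
face 3


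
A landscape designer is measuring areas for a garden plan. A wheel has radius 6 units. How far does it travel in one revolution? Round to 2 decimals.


Shape: circle
Radius r = 6 units
Formula: C = 2 * pi * r
C = 2 * pi * 6
C = 12 * pi
C = 37.7
37.7 units


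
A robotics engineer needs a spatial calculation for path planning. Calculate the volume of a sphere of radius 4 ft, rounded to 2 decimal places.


Shape: sphere
Radius r = 4 ft
Formula: V = (4/3) * pi * r^3
r^3 = 64
(4/3) * 64 = 85.333333
V = 85.333333 * pi
V = 268.08
268.08 ft^3


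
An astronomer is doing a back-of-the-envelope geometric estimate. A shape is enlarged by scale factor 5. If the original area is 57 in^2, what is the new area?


Linear scale factor k = 5
Original area = 57 in^2
Rule: under a linear scaling by k, areas scale by k^2.
k^2 = 5^2 = 25
New area = 57 * 25
New area = 1425
1425 in^2


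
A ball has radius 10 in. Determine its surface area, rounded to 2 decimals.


Shape: sphere
Radius r = 10 in
Formula: SA = 4 * pi * r^2
r^2 = 100
SA = 4 * pi * 100
SA = 400 * pi
SA = 1256.64
1256.64 in^2


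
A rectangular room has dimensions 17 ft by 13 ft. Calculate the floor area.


Shape: rectangle
Length l = 17 ft, Width w = 13 ft
Formula: A = l * w
A = 17 * 13
A = 221
221 ft^2


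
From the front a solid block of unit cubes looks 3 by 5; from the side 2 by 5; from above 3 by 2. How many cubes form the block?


Orthographic views of a solid rectangular block:
Front view 3 x 5 -> length = 3, height = 5
Side view 2 x 5 -> width = 2, height = 5 (consistent)
Top view 3 x 2 -> confirms length = 3, width = 2
The block is 3 x 2 x 5.
Total unit cubes = 3 * 2 * 5 = 30
30 unit cubes


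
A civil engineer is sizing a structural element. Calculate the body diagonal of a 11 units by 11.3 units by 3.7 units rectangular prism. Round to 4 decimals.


Shape: rectangular box (space diagonal)
l = 11 units, w = 11.3 units, h = 3.7 units
Visualize: the diagonal of the base, then a right triangle with that diagonal and the height.
Formula: d = sqrt(l^2 + w^2 + h^2)
l^2 + w^2 + h^2 = 121 + 127.69 + 13.69 = 262.38
d = sqrt(262.38)
d = 16.1981
16.1981 units


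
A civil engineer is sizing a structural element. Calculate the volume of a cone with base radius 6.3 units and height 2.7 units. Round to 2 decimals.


Shape: cone
Radius r = 6.3 units, Height h = 2.7 units
Formula: V = (1/3) * pi * r^2 * h
r^2 = 39.69
pi * r^2 * h = pi * 39.69 * 2.7 = 107.163 * pi
V = 107.163 * pi / 3
V = 112.22
112.22 units^3


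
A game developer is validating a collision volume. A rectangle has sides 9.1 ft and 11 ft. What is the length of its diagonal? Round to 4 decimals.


Shape: rectangle (diagonal via Pythagoras)
Sides: 9.1 ft and 11 ft
Formula: d = sqrt(l^2 + w^2)
l^2 = 82.81, w^2 = 121
l^2 + w^2 = 203.81
d = sqrt(203.81)
d = 14.2762
14.2762 ft


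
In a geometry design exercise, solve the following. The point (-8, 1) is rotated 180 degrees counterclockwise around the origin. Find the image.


Transformation: rotation about the origin
Original point: (-8, 1)
Rule for 180 deg: (x, y) -> (-x, -y)
Apply: (-8, 1) -> (8, -1)
(8, -1)


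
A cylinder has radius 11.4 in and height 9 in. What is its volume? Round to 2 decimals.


Shape: cylinder
Radius r = 11.4 in, Height h = 9 in
Formula: V = pi * r^2 * h
r^2 = 129.96
V = pi * 129.96 * 9
V = 1169.64 * pi
V = 3674.53
3674.53 in^3


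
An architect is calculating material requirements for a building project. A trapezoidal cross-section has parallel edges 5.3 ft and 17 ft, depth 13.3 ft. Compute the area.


Shape: trapezoid
Parallel sides a = 5.3 ft, b = 17 ft; Height h = 13.3 ft
Formula: A = (a + b) * h / 2
a + b = 5.3 + 17 = 22.3
A = 22.3 * 13.3 / 2
A = 296.59 / 2
A = 148.295
148.295 ft^2


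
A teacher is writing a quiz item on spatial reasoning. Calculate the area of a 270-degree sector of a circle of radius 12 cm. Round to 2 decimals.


Shape: circular sector
Radius r = 12 cm, Angle = 270 degrees
Formula: A = (angle/360) * pi * r^2
r^2 = 144
Fraction of circle = 270/360
A = (270/360) * pi * 144
A = 108 * pi
A = 339.29
339.29 cm^2


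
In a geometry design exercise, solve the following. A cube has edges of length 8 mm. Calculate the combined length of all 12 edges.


Shape: cube
Side s = 8 mm
A cube has 12 edges, all equal.
Formula: total edge length = 12 * s
Total = 12 * 8
Total = 96
96 mm


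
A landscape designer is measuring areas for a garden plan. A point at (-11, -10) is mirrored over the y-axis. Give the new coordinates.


Transformation: reflection
Original point: (-11, -10)
Rule for reflection over the y-axis: (x, y) -> (-x, y)
Apply: (-11, -10) -> (11, -10)
(11, -10)


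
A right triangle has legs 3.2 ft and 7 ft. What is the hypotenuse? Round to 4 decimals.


Shape: right triangle
Legs a = 3.2 ft, b = 7 ft
Formula: c = sqrt(a^2 + b^2)
a^2 = 10.24, b^2 = 49
a^2 + b^2 = 59.24
c = sqrt(59.24)
c = 7.6968
7.6968 ft


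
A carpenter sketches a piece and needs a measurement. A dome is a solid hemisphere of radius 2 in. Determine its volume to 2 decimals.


Shape: hemisphere (half of a sphere)
Radius r = 2 in
Formula: V = (1/2) * (4/3) * pi * r^3 = (2/3) * pi * r^3
r^3 = 8
(2/3) * 8 = 5.333333
V = 5.333333 * pi
V = 16.76
16.76 in^3


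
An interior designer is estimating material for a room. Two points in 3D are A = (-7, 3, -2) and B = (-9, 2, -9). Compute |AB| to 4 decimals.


3D distance between two points
P1 = (-7, 3, -2), P2 = (-9, 2, -9)
Formula: d = sqrt((x2-x1)^2 + (y2-y1)^2 + (z2-z1)^2)
dx = -9 - -7 = -2
dy = 2 - 3 = -1
dz = -9 - -2 = -7
dx^2 + dy^2 + dz^2 = 4 + 1 + 49 = 54
d = sqrt(54)
d = 7.3485
7.3485 units


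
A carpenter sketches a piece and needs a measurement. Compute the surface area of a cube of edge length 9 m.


Shape: cube
Side s = 9 m
A cube has 6 square faces.
Formula: SA = 6 * s^2
s^2 = 81
SA = 6 * 81
SA = 486
486 m^2


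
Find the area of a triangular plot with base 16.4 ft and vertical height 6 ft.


Shape: triangle
Base b = 16.4 ft, Height h = 6 ft
Formula: A = (1/2) * b * h
A = 0.5 * 16.4 * 6
A = 0.5 * 98.4
A = 49.2
49.2 ft^2


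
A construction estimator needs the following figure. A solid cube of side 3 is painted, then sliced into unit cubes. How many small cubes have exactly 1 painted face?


Large cube: 3 x 3 x 3, cut into unit cubes.
n = 3, so n - 2 = 1
Cubes with 1 painted face lie in the interior of each face.
A cube has 6 faces; each contributes (n - 2)^2 = 1 such cubes.
Count = 6 * 1 = 6
6 unit cubes


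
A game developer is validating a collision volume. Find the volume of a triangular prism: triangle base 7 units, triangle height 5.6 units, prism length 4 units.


Shape: triangular prism
Triangle base = 7 units, triangle height = 5.6 units, prism length L = 4 units
Formula: V = (1/2 * b * h_tri) * L
Cross-section area = 0.5 * 7 * 5.6 = 19.6
V = 19.6 * 4
V = 78.4
78.4 units^3


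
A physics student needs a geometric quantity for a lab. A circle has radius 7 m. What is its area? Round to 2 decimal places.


Shape: circle
Radius r = 7 m
Formula: A = pi * r^2
r^2 = 7^2 = 49
A = pi * 49
A = 153.94
153.94 m^2


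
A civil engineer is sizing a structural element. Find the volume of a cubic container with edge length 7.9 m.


Shape: cube
Side s = 7.9 m
Formula: V = s^3
V = 7.9 * 7.9 * 7.9
V = 62.41 * 7.9
V = 493.039
493.039 m^3


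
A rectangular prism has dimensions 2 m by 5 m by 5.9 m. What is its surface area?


Shape: rectangular prism
l = 2 m, w = 5 m, h = 5.9 m
Formula: SA = 2(lw + lh + wh)
lw = 10, lh = 11.8, wh = 29.5
lw + lh + wh = 51.3
SA = 2 * 51.3
SA = 102.6
102.6 m^2


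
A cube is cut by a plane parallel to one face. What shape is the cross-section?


Solid: cube
Cutting plane: parallel to one face
Visualize the intersection of the plane with the solid's surface.
The boundary of the cut region is a square.
square


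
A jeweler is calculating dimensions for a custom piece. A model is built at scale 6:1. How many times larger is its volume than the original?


Linear scale factor k = 6
Rule: under a linear scaling by k, volumes scale by k^3.
k^3 = 6 * 6 * 6
k^3 = 36 * 6
k^3 = 216
Volume scales by a factor of 216.
216 (dimensionless)


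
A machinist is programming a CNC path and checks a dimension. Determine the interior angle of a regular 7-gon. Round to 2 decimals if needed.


Shape: regular heptagon (7 sides)
Formula: interior angle = (n - 2) * 180 / n
(n - 2) = 5
(n - 2) * 180 = 900
angle = 900 / 7
angle = 128.57
128.57 degrees


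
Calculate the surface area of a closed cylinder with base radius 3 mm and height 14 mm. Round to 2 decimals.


Shape: closed cylinder
Radius r = 3 mm, Height h = 14 mm
Formula: SA = 2*pi*r^2 + 2*pi*r*h = 2*pi*r*(r + h)
r + h = 17
2 * r * (r + h) = 2 * 3 * 17 = 102
SA = 102 * pi
SA = 320.44
320.44 mm^2


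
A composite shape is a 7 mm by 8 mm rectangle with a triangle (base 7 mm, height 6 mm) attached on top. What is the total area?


Composite shape: rectangle + triangle
Rectangle area = 7 * 8 = 56
Triangle area = 0.5 * 7 * 6 = 21
Total = 56 + 21
Total = 77
77 mm^2


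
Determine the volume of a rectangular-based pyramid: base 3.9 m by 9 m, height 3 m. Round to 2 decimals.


Shape: rectangular pyramid
Base: 3.9 m x 9 m, Height h = 3 m
Formula: V = (1/3) * base_area * h
base_area = 3.9 * 9 = 35.1
base_area * h = 35.1 * 3 = 105.3
V = 105.3 / 3
V = 35.1
35.1 m^3


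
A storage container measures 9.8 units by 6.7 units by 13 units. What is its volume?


Shape: rectangular prism
l = 9.8 units, w = 6.7 units, h = 13 units
Formula: V = l * w * h
V = 9.8 * 6.7 * 13
V = 65.66 * 13
V = 853.58
853.58 units^3


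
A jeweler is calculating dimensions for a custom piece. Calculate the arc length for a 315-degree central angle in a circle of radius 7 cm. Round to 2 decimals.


Shape: circular arc
Radius r = 7 cm, Angle = 315 degrees
Formula: L = (angle/360) * 2 * pi * r
2 * pi * r = 14 * pi
L = (315/360) * 14 * pi
L = 12.25 * pi
L = 38.48
38.48 cm


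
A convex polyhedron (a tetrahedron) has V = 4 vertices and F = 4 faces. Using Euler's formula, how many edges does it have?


Polyhedron: tetrahedron
Euler's formula for convex polyhedra: V - E + F = 2
Given: V = 4 vertices and F = 4 faces
Solve for E:
E = V + F - 2 = 4 + 4 - 2 = 6
6 edges


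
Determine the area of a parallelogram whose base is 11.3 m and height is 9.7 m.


Shape: parallelogram
Base b = 11.3 m, Height h = 9.7 m
Formula: A = b * h
A = 11.3 * 9.7
A = 109.61
109.61 m^2


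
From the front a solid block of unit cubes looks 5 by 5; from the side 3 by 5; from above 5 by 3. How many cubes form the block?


Orthographic views of a solid rectangular block:
Front view 5 x 5 -> length = 5, height = 5
Side view 3 x 5 -> width = 3, height = 5 (consistent)
Top view 5 x 3 -> confirms length = 5, width = 3
The block is 5 x 3 x 5.
Total unit cubes = 5 * 3 * 5 = 75
75 unit cubes


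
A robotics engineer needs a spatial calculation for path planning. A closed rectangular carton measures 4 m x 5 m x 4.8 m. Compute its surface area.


Shape: rectangular prism
l = 4 m, w = 5 m, h = 4.8 m
Formula: SA = 2(lw + lh + wh)
lw = 20, lh = 19.2, wh = 24
lw + lh + wh = 63.2
SA = 2 * 63.2
SA = 126.4
126.4 m^2


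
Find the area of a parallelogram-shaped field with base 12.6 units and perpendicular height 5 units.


Shape: parallelogram
Base b = 12.6 units, Height h = 5 units
Formula: A = b * h
A = 12.6 * 5
A = 63
63 units^2


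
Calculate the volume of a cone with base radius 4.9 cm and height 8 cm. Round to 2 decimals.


Shape: cone
Radius r = 4.9 cm, Height h = 8 cm
Formula: V = (1/3) * pi * r^2 * h
r^2 = 24.01
pi * r^2 * h = pi * 24.01 * 8 = 192.08 * pi
V = 192.08 * pi / 3
V = 201.15
201.15 cm^3


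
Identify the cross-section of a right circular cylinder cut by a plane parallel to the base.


Solid: right circular cylinder
Cutting plane: parallel to the base
Visualize the intersection of the plane with the solid's surface.
The boundary of the cut region is a circle.
circle


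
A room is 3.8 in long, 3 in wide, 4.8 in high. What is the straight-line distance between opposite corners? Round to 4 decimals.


Shape: rectangular box (space diagonal)
l = 3.8 in, w = 3 in, h = 4.8 in
Visualize: the diagonal of the base, then a right triangle with that diagonal and the height.
Formula: d = sqrt(l^2 + w^2 + h^2)
l^2 + w^2 + h^2 = 14.44 + 9 + 23.04 = 46.48
d = sqrt(46.48)
d = 6.8176
6.8176 in


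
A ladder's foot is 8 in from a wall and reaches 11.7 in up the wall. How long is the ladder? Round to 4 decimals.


Shape: right triangle
Legs a = 8 in, b = 11.7 in
Formula: c = sqrt(a^2 + b^2)
a^2 = 64, b^2 = 136.89
a^2 + b^2 = 200.89
c = sqrt(200.89)
c = 14.1736
14.1736 in


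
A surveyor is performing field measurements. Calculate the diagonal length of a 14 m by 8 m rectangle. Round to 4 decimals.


Shape: rectangle (diagonal via Pythagoras)
Sides: 14 m and 8 m
Formula: d = sqrt(l^2 + w^2)
l^2 = 196, w^2 = 64
l^2 + w^2 = 260
d = sqrt(260)
d = 16.1245
16.1245 m


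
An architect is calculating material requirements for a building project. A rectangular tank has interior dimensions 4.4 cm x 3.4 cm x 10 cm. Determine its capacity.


Shape: rectangular prism
l = 4.4 cm, w = 3.4 cm, h = 10 cm
Formula: V = l * w * h
V = 4.4 * 3.4 * 10
V = 14.96 * 10
V = 149.6
149.6 cm^3
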